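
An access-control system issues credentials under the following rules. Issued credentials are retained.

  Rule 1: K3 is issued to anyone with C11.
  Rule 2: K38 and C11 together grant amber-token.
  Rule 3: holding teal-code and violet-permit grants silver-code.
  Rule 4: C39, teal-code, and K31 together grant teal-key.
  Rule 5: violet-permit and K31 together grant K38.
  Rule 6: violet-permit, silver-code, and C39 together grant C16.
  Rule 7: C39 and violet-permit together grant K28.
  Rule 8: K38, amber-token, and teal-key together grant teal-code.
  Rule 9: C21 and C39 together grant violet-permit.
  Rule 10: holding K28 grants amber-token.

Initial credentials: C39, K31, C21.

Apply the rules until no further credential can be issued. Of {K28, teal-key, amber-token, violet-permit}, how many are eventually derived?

Holding C21 and C39 grants violet-permit (Rule 9).
Holding C39 and violet-permit grants K28 (Rule 7).
Holding K28 grants amber-token (Rule 10).
K28: reached.
teal-key would need C39, teal-code, and K31 (Rule 4), but teal-code is never granted.
amber-token: reached.
violet-permit: reached.
Reached: K28, amber-token, and violet-permit — 3 of the 4.

3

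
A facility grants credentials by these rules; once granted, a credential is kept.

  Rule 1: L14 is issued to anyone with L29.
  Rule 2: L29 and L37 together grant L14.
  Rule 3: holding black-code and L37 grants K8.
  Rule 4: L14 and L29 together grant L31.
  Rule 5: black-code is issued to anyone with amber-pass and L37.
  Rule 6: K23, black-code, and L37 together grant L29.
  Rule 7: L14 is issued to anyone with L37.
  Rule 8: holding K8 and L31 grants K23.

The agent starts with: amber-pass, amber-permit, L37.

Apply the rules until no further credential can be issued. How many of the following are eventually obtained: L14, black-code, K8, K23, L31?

3

Holding L37 grants L14 (Rule 7).
Holding amber-pass and L37 grants black-code (Rule 5).
Holding black-code and L37 grants K8 (Rule 3).
L14: reached.
black-code: reached.
K8: reached.
K23 would need K8 and L31 (Rule 8), but L31 is never granted.
L31 would need L14 and L29 (Rule 4), but L29 is never granted.
Reached: L14, black-code, and K8 — 3 of the 5.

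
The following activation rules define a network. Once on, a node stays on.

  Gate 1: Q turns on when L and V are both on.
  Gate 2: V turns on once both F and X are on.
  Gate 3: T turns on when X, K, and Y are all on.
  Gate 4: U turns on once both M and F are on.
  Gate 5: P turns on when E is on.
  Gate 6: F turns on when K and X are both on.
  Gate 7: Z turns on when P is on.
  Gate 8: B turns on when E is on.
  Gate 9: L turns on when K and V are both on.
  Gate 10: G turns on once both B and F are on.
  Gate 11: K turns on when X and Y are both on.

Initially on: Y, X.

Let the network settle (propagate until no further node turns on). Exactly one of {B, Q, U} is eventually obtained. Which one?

Q

X and Y are on, so K turns on (Gate 11).
Gate 6: K and X on → F on.
F and X are on, so V turns on (Gate 2).
K and V are on, so L turns on (Gate 9).
Gate 1: L and V on → Q on.
U would need M and F (Gate 4), but M never turns on. B would need E (Gate 8), but E never turns on.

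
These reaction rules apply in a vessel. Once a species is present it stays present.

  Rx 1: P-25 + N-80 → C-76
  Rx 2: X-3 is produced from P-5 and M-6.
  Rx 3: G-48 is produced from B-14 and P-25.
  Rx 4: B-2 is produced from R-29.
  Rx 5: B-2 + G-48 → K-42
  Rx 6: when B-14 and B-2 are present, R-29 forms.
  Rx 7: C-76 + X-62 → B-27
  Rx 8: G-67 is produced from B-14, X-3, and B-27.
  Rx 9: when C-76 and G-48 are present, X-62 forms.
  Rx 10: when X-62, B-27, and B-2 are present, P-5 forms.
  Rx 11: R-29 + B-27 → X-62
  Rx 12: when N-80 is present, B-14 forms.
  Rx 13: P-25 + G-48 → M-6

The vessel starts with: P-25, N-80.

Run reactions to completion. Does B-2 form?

B-2 would need R-29 (Rx 4), but R-29 never forms.

No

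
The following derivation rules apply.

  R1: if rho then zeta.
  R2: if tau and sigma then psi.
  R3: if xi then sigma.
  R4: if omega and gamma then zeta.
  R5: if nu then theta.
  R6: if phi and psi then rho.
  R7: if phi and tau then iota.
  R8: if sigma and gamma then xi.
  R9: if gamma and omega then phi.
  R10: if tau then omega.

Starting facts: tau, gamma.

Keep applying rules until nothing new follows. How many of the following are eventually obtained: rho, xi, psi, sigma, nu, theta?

0

rho would need phi and psi (R6), but psi is never established.
xi would need sigma and gamma (R8), but sigma is never established.
psi would need tau and sigma (R2), but sigma is never established.
sigma would need xi (R3), but xi is never established.
No rule produces nu, and it is not given.
theta would need nu (R5), but nu is never established.
None of the 6 are reached.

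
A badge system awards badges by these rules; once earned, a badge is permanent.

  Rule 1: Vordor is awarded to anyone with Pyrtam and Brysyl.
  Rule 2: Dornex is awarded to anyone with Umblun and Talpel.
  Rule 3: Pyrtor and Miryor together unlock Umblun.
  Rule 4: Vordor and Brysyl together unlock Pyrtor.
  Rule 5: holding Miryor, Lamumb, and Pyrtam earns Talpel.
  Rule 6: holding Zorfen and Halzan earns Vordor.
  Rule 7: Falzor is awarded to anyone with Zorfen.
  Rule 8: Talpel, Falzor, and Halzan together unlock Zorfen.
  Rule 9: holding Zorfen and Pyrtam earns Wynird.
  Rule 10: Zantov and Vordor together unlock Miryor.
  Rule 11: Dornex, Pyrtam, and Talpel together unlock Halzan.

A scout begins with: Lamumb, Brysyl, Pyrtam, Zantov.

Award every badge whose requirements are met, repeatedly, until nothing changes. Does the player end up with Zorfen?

Zorfen would need Talpel, Falzor, and Halzan (Rule 8), but Falzor is never earned.

No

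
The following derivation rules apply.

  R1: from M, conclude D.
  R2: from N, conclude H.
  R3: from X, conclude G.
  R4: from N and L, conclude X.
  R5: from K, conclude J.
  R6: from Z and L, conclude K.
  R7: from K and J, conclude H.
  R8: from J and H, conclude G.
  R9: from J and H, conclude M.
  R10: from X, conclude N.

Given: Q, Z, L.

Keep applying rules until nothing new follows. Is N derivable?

N would need X (R10), but X is never established.

No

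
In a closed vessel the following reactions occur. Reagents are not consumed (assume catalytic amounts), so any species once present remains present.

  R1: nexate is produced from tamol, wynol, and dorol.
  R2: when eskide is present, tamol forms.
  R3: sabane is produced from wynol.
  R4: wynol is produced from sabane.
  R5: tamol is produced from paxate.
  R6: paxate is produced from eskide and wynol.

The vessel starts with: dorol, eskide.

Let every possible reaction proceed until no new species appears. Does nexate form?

nexate would need tamol, wynol, and dorol (R1), but wynol never forms.

No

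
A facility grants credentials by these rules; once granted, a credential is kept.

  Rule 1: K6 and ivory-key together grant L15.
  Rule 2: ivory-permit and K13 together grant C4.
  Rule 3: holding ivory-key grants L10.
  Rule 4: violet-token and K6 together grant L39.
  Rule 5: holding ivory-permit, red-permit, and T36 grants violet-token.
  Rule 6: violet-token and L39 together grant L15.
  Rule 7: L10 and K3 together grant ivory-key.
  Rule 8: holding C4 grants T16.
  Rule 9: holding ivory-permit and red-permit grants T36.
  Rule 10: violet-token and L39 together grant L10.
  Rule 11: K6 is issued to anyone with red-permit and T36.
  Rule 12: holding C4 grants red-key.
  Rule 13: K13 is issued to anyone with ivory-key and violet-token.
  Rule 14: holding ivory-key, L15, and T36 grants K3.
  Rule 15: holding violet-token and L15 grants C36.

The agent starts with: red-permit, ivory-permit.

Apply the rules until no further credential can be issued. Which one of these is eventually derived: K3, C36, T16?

Holding ivory-permit and red-permit grants T36 (Rule 9).
Holding red-permit and T36 grants K6 (Rule 11).
Holding ivory-permit, red-permit, and T36 grants violet-token (Rule 5).
Holding violet-token and K6 grants L39 (Rule 4).
Holding violet-token and L39 grants L15 (Rule 6).
Holding violet-token and L15 grants C36 (Rule 15).
K3 would need ivory-key, L15, and T36 (Rule 14), but ivory-key is never granted. T16 would need C4 (Rule 8), but C4 is never granted.

C36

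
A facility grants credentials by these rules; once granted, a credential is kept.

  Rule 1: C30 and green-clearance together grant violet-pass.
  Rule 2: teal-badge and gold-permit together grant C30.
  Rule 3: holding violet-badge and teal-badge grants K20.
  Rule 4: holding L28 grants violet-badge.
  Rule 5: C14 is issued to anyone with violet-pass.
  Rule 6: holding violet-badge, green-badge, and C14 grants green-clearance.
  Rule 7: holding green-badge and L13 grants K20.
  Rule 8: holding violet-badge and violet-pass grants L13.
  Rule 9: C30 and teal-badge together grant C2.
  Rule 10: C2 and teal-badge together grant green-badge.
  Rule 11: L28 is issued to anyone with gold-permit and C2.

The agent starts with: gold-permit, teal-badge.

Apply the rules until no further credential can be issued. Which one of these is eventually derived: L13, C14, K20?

K20

Holding teal-badge and gold-permit grants C30 (Rule 2).
Holding C30 and teal-badge grants C2 (Rule 9).
Holding gold-permit and C2 grants L28 (Rule 11).
Holding L28 grants violet-badge (Rule 4).
Holding violet-badge and teal-badge grants K20 (Rule 3).
C14 would need violet-pass (Rule 5), but violet-pass is never granted. L13 would need violet-badge and violet-pass (Rule 8), but violet-pass is never granted.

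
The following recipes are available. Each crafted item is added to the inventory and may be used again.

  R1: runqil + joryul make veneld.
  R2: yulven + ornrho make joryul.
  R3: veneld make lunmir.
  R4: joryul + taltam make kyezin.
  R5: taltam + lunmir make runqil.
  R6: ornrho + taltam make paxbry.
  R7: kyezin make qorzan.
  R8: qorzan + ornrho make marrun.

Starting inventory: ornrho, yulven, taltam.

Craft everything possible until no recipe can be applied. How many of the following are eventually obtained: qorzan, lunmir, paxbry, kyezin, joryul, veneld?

yulven + ornrho → joryul (R2).
ornrho + taltam → paxbry (R6).
joryul + taltam → kyezin (R4).
kyezin → qorzan (R7).
qorzan: reached.
lunmir would need veneld (R3), but veneld is never obtained.
paxbry: reached.
kyezin: reached.
joryul: reached.
veneld would need runqil and joryul (R1), but runqil is never obtained.
Reached: qorzan, paxbry, kyezin, and joryul — 4 of the 6.

4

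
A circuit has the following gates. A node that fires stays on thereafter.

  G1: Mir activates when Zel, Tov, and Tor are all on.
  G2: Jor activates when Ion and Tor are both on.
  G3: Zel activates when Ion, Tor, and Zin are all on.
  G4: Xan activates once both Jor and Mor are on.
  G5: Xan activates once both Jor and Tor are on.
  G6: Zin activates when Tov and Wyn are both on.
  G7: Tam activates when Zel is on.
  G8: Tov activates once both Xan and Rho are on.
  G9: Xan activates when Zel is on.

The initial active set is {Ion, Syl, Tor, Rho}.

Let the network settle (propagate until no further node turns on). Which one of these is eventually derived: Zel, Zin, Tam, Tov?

G2: Ion and Tor on → Jor on.
G5: Jor and Tor on → Xan on.
G8: Xan and Rho on → Tov on.
Tam would need Zel (G7), but Zel never turns on. Zin would need Tov and Wyn (G6), but Wyn never turns on. Zel would need Ion, Tor, and Zin (G3), but Zin never turns on.

Tov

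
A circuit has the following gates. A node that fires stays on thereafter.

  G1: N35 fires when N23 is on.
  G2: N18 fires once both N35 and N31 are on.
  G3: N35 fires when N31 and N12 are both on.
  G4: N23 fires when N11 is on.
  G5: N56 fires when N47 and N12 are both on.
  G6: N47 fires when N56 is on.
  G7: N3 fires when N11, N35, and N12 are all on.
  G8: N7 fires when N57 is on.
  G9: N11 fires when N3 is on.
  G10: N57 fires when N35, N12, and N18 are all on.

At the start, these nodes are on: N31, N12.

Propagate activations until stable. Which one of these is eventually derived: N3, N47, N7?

N31 and N12 are on, so N35 fires (G3).
G2: N35 and N31 on → N18 on.
N35, N12, and N18 are on, so N57 fires (G10).
G8: N57 on → N7 on.
N3 would need N11, N35, and N12 (G7), but N11 never turns on. N47 would need N56 (G6), but N56 never turns on.

N7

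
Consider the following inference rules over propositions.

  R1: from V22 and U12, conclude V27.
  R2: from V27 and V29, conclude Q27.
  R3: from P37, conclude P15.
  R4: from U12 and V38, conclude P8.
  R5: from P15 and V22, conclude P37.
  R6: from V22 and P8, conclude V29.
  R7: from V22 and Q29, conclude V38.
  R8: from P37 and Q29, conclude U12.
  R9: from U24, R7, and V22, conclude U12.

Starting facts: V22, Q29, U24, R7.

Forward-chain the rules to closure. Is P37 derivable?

No

P37 would need P15 and V22 (R5), but P15 is never established.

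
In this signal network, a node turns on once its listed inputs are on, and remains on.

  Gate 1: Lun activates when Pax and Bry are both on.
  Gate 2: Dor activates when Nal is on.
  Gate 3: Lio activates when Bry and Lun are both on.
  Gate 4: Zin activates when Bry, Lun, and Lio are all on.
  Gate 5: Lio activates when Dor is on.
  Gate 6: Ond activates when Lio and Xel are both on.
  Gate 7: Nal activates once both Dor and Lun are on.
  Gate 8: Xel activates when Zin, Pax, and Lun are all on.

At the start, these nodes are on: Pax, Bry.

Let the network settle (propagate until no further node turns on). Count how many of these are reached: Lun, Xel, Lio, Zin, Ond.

5

Pax and Bry are on, so Lun activates (Gate 1).
Gate 3: Bry and Lun on → Lio on.
Gate 4: Bry, Lun, and Lio on → Zin on.
Zin, Pax, and Lun are on, so Xel activates (Gate 8).
Gate 6: Lio and Xel on → Ond on.
Lun: reached.
Xel: reached.
Lio: reached.
Zin: reached.
Ond: reached.
All 5 are reached.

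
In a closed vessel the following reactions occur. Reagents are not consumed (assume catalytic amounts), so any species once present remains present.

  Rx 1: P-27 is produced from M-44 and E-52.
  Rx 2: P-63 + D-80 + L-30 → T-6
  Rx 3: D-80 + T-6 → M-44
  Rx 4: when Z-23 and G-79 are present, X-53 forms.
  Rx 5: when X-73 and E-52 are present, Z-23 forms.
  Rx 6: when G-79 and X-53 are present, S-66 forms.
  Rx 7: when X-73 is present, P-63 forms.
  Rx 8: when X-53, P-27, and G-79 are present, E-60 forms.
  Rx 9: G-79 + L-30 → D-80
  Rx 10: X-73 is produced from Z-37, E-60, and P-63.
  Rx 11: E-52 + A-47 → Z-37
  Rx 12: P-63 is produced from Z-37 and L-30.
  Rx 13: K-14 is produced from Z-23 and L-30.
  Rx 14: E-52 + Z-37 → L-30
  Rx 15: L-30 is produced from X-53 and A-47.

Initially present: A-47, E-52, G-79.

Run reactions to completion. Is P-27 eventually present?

Yes

E-52 and A-47 present → Z-37 forms (Rx 11).
E-52 and Z-37 present → L-30 forms (Rx 14).
Z-37 and L-30 present → P-63 forms (Rx 12).
G-79 and L-30 present → D-80 forms (Rx 9).
P-63, D-80, and L-30 present → T-6 forms (Rx 2).
D-80 and T-6 present → M-44 forms (Rx 3).
M-44 and E-52 present → P-27 forms (Rx 1).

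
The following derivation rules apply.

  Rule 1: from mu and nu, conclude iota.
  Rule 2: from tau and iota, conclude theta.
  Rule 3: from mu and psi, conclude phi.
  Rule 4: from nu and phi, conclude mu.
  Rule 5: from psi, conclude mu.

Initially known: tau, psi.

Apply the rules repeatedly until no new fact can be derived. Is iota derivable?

No

iota would need mu and nu (Rule 1), but nu is never established.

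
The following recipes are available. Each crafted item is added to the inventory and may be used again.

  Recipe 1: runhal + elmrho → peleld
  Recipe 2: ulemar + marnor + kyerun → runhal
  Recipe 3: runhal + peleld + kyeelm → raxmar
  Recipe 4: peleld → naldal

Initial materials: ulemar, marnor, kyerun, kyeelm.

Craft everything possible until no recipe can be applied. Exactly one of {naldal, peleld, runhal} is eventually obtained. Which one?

runhal

Using Recipe 2, ulemar, marnor, and kyerun make runhal.
naldal would need peleld (Recipe 4), but peleld is never obtained. peleld would need runhal and elmrho (Recipe 1), but elmrho is never obtained.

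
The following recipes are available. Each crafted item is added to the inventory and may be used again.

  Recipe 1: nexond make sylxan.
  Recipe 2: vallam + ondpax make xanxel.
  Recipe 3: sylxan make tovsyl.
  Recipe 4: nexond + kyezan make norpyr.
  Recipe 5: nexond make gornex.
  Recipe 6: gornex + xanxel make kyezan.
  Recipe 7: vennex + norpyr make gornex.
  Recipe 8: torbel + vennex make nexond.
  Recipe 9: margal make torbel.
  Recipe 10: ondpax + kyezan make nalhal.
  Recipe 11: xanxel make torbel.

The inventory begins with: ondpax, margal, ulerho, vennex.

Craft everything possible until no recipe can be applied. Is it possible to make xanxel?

No

xanxel would need vallam and ondpax (Recipe 2), but vallam is never obtained.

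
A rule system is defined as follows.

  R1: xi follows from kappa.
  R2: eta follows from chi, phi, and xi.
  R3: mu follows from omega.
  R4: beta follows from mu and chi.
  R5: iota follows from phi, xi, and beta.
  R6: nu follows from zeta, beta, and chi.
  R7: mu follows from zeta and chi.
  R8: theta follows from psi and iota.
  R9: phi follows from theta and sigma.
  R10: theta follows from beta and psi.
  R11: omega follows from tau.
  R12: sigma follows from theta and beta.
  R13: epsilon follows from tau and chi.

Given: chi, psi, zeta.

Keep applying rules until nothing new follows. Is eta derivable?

eta would need chi, phi, and xi (R2), but xi is never established.

No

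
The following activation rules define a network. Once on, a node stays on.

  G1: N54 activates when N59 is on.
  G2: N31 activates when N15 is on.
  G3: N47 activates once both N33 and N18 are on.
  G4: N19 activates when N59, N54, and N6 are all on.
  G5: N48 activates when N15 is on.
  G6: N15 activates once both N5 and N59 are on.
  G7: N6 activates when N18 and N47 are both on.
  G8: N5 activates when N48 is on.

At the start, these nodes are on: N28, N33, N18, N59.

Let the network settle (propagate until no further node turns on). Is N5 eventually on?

No

N5 would need N48 (G8), but N48 never turns on.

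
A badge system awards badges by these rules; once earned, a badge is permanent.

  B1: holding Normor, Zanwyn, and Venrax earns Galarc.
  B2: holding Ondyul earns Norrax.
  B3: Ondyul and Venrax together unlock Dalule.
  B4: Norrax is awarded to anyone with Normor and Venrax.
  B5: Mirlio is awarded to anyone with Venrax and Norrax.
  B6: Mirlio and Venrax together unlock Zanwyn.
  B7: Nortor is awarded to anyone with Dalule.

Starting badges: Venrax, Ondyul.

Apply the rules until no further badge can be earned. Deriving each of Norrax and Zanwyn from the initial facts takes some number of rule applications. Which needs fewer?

Norrax

Norrax: With Ondyul, Norrax is earned (B2). [1 rule application]
Zanwyn: With Ondyul, Norrax is earned (B2). With Venrax and Norrax, Mirlio is earned (B5). With Mirlio and Venrax, Zanwyn is earned (B6). [3 rule applications]
Norrax needs fewer.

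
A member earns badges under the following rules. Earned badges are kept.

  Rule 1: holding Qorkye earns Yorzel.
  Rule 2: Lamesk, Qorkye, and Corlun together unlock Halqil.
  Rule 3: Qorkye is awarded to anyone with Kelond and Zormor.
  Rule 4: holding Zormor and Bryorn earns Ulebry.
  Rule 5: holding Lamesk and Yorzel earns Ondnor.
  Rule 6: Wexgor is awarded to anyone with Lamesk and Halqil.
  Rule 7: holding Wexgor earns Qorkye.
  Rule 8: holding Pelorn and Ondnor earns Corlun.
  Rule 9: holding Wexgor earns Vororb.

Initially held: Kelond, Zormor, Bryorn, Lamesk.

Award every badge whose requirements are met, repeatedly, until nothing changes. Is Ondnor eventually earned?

Yes

With Kelond and Zormor, Qorkye is earned (Rule 3).
With Qorkye, Yorzel is earned (Rule 1).
With Lamesk and Yorzel, Ondnor is earned (Rule 5).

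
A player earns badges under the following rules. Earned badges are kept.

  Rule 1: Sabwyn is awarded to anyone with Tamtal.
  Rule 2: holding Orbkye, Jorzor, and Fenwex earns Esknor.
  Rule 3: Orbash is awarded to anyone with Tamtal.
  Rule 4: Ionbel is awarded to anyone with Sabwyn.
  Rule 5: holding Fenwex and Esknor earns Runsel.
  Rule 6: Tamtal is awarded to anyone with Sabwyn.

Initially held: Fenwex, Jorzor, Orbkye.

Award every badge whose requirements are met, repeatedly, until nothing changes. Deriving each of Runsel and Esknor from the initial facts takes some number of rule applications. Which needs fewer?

Esknor

Esknor: With Orbkye, Jorzor, and Fenwex, Esknor is earned (Rule 2). [1 rule application]
Runsel: With Orbkye, Jorzor, and Fenwex, Esknor is earned (Rule 2). With Fenwex and Esknor, Runsel is earned (Rule 5). [2 rule applications]
Esknor needs fewer.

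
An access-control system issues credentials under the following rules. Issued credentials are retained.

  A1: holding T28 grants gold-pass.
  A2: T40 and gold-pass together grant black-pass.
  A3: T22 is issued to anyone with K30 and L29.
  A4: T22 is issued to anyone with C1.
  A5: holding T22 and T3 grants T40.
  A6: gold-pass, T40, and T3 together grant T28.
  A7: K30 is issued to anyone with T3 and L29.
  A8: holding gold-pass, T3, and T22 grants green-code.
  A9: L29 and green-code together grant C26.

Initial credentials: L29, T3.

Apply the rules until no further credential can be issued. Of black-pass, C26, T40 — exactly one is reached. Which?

T40

Holding T3 and L29 grants K30 (A7).
Holding K30 and L29 grants T22 (A3).
Holding T22 and T3 grants T40 (A5).
C26 would need L29 and green-code (A9), but green-code is never granted. black-pass would need T40 and gold-pass (A2), but gold-pass is never granted.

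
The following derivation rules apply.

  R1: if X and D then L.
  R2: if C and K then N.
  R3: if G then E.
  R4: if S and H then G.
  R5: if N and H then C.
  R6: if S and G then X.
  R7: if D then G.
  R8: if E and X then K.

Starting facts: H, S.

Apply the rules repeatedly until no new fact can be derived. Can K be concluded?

Yes

From S and H, R4 gives G.
From S and G, R6 gives X.
G holds, so E follows (R3).
E and X hold, so K follows (R8).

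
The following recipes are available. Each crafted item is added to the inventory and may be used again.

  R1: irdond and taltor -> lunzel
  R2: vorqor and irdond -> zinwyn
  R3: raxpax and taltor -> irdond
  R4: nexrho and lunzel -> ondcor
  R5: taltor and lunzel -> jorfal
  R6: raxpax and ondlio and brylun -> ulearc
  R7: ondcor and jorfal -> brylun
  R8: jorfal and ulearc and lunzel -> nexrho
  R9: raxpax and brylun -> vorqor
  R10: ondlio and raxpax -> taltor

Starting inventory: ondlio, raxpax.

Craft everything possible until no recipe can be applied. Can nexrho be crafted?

No

nexrho would need jorfal, ulearc, and lunzel (R8), but ulearc is never obtained.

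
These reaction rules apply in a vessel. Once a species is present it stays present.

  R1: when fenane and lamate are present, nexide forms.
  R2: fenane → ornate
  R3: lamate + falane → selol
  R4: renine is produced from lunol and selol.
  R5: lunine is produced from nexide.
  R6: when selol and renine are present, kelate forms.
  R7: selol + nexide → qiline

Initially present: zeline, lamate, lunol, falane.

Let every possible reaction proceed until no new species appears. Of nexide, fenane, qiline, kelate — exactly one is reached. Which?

kelate

lamate and falane present → selol forms (R3).
lunol and selol present → renine forms (R4).
selol and renine present → kelate forms (R6).
No rule produces fenane, and it is not given. nexide would need fenane and lamate (R1), but fenane never forms. qiline would need selol and nexide (R7), but nexide never forms.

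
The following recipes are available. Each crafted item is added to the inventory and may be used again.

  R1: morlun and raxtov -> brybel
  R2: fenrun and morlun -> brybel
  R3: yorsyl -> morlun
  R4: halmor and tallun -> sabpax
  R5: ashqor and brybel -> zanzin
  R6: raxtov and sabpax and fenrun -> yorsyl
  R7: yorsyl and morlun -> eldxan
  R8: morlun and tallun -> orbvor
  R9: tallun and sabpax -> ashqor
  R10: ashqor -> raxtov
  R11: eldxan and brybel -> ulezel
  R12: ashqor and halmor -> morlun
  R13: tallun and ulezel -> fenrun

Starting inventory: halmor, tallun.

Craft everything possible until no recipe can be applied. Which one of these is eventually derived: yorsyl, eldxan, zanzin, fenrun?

zanzin

halmor and tallun -> sabpax (R4).
tallun and sabpax -> ashqor (R9).
Using R10, ashqor makes raxtov.
ashqor and halmor -> morlun (R12).
Using R1, morlun and raxtov make brybel.
ashqor and brybel -> zanzin (R5).
eldxan would need yorsyl and morlun (R7), but yorsyl is never obtained. fenrun would need tallun and ulezel (R13), but ulezel is never obtained. yorsyl would need raxtov, sabpax, and fenrun (R6), but fenrun is never obtained.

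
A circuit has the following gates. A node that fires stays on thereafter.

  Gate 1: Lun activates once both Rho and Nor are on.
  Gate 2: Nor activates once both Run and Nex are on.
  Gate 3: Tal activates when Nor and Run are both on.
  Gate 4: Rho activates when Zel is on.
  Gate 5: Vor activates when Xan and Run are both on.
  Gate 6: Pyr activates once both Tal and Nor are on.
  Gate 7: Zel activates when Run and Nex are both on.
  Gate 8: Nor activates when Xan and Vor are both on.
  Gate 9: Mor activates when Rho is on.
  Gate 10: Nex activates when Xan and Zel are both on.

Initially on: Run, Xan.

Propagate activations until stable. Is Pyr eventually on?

Yes

Gate 5: Xan and Run on → Vor on.
Xan and Vor are on, so Nor activates (Gate 8).
Gate 3: Nor and Run on → Tal on.
Gate 6: Tal and Nor on → Pyr on.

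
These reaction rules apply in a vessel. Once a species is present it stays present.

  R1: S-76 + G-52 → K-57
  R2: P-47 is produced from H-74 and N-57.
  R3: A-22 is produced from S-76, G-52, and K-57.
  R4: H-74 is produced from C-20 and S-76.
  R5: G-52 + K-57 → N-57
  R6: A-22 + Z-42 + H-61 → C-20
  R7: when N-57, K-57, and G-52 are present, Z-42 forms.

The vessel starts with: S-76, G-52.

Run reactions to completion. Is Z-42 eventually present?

S-76 and G-52 present → K-57 forms (R1).
G-52 and K-57 present → N-57 forms (R5).
N-57, K-57, and G-52 present → Z-42 forms (R7).

Yes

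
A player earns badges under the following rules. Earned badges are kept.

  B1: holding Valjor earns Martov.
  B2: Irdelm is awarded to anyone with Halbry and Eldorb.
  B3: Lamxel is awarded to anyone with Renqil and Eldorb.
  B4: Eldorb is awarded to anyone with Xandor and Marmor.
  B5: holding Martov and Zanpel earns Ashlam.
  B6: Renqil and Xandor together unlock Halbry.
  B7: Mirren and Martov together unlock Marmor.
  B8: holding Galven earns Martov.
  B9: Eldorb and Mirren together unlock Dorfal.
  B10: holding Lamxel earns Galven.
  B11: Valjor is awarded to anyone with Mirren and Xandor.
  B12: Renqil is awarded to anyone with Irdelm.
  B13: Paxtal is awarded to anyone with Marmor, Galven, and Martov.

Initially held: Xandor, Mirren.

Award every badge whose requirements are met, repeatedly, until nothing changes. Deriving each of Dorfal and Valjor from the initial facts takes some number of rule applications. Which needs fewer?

Valjor

Valjor: With Mirren and Xandor, Valjor is earned (B11). [1 rule application]
Dorfal: With Mirren and Xandor, Valjor is earned (B11). With Valjor, Martov is earned (B1). With Mirren and Martov, Marmor is earned (B7). With Xandor and Marmor, Eldorb is earned (B4). With Eldorb and Mirren, Dorfal is earned (B9). [5 rule applications]
Valjor needs fewer.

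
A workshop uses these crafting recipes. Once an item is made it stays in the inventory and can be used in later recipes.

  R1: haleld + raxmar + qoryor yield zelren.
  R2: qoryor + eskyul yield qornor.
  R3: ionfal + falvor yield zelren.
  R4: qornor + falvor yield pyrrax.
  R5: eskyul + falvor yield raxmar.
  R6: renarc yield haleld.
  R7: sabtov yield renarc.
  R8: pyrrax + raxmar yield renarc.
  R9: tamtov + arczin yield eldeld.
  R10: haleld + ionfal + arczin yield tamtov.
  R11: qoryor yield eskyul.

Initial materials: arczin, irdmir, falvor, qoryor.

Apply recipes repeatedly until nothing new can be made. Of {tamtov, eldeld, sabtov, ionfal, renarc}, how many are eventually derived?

1

qoryor → eskyul (R11).
Using R2, qoryor and eskyul make qornor.
Using R5, eskyul and falvor make raxmar.
qornor + falvor → pyrrax (R4).
Using R8, pyrrax and raxmar make renarc.
tamtov would need haleld, ionfal, and arczin (R10), but ionfal is never obtained.
eldeld would need tamtov and arczin (R9), but tamtov is never obtained.
No rule produces sabtov, and it is not given.
No rule produces ionfal, and it is not given.
renarc: reached.
Reached: renarc — 1 of the 5.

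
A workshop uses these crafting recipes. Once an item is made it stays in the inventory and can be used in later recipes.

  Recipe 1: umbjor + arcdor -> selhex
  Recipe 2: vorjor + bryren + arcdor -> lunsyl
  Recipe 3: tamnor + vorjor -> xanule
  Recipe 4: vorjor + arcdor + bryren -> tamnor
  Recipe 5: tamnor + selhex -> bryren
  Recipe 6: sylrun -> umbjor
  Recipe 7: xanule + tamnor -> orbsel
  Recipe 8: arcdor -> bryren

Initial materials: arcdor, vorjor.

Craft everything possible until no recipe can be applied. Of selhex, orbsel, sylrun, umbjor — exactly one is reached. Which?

Using Recipe 8, arcdor makes bryren.
Using Recipe 4, vorjor, arcdor, and bryren make tamnor.
Using Recipe 3, tamnor and vorjor make xanule.
Using Recipe 7, xanule and tamnor make orbsel.
selhex would need umbjor and arcdor (Recipe 1), but umbjor is never obtained. umbjor would need sylrun (Recipe 6), but sylrun is never obtained. No rule produces sylrun, and it is not given.

orbsel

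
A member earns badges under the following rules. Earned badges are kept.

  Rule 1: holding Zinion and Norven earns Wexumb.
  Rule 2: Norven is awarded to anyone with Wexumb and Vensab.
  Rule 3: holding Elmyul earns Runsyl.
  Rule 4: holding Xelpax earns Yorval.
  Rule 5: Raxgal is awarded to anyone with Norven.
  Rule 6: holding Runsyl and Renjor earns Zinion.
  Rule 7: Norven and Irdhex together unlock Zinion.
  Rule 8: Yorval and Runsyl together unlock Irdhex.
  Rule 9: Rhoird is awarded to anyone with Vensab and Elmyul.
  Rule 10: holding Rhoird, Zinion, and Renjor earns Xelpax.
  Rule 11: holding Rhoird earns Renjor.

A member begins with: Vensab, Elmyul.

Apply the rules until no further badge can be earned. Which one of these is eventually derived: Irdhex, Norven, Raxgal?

With Vensab and Elmyul, Rhoird is earned (Rule 9).
With Elmyul, Runsyl is earned (Rule 3).
With Rhoird, Renjor is earned (Rule 11).
With Runsyl and Renjor, Zinion is earned (Rule 6).
With Rhoird, Zinion, and Renjor, Xelpax is earned (Rule 10).
With Xelpax, Yorval is earned (Rule 4).
With Yorval and Runsyl, Irdhex is earned (Rule 8).
Norven would need Wexumb and Vensab (Rule 2), but Wexumb is never earned. Raxgal would need Norven (Rule 5), but Norven is never earned.

Irdhex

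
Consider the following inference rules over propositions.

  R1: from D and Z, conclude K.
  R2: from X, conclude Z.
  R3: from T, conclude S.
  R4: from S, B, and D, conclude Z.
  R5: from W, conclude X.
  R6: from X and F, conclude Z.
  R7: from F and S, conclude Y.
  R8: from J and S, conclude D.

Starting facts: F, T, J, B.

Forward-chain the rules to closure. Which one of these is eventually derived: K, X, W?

K

T holds, so S follows (R3).
J and S hold, so D follows (R8).
S, B, and D hold, so Z follows (R4).
From D and Z, R1 gives K.
X would need W (R5), but W is never established. No rule produces W, and it is not given.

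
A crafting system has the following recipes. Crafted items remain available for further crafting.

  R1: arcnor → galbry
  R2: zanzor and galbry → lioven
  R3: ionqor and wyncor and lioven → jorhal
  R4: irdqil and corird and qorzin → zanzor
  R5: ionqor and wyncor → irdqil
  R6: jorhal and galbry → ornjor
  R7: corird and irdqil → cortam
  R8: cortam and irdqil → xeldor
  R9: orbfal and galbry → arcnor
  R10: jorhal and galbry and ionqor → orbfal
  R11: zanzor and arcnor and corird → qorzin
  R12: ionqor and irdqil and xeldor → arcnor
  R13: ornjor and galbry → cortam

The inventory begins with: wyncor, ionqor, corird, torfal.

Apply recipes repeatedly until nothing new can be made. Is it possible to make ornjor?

ornjor would need jorhal and galbry (R6), but jorhal is never obtained.

No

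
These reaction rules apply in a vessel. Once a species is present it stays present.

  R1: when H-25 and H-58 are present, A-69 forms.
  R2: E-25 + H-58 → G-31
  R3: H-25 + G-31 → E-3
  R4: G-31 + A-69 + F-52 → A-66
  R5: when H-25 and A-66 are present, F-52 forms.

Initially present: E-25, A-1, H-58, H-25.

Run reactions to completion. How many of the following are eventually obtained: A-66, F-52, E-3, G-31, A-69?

E-25 and H-58 present → G-31 forms (R2).
H-25 and H-58 present → A-69 forms (R1).
H-25 and G-31 present → E-3 forms (R3).
A-66 would need G-31, A-69, and F-52 (R4), but F-52 never forms.
F-52 would need H-25 and A-66 (R5), but A-66 never forms.
E-3: reached.
G-31: reached.
A-69: reached.
Reached: E-3, G-31, and A-69 — 3 of the 5.

3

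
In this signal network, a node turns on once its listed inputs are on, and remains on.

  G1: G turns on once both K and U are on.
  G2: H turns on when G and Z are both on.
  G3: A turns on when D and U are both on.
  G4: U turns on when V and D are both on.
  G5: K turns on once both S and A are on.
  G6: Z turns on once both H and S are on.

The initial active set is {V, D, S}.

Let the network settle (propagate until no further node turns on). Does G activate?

V and D are on, so U turns on (G4).
D and U are on, so A turns on (G3).
S and A are on, so K turns on (G5).
G1: K and U on → G on.

Yes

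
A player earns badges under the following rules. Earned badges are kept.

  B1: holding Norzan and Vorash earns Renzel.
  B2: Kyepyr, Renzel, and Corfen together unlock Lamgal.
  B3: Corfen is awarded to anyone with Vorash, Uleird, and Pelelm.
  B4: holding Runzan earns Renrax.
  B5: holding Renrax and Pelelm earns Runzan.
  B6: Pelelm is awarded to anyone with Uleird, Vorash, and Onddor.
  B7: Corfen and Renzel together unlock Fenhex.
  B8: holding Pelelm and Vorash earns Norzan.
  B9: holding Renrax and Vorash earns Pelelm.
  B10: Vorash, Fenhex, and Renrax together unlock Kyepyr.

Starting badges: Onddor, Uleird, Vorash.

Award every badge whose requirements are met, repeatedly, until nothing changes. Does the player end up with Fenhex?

Yes

With Uleird, Vorash, and Onddor, Pelelm is earned (B6).
With Vorash, Uleird, and Pelelm, Corfen is earned (B3).
With Pelelm and Vorash, Norzan is earned (B8).
With Norzan and Vorash, Renzel is earned (B1).
With Corfen and Renzel, Fenhex is earned (B7).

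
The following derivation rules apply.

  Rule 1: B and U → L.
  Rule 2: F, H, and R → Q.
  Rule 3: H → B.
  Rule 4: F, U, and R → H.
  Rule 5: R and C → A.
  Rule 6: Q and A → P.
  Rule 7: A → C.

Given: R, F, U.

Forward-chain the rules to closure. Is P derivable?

No

P would need Q and A (Rule 6), but A is never established.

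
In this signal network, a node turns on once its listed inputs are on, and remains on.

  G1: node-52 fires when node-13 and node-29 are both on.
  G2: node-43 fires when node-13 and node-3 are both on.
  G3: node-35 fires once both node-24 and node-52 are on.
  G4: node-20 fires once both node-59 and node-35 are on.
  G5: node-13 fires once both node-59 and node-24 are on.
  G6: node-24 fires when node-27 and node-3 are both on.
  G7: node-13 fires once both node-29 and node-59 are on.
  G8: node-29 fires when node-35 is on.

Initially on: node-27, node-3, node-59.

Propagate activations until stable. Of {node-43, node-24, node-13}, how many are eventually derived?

G6: node-27 and node-3 on → node-24 on.
G5: node-59 and node-24 on → node-13 on.
node-13 and node-3 are on, so node-43 fires (G2).
node-43: reached.
node-24: reached.
node-13: reached.
All 3 are reached.

3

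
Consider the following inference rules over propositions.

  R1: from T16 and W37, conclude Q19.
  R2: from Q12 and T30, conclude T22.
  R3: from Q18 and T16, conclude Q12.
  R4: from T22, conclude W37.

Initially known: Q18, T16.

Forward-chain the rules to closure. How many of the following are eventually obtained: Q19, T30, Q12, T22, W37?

1

From Q18 and T16, R3 gives Q12.
Q19 would need T16 and W37 (R1), but W37 is never established.
No rule produces T30, and it is not given.
Q12: reached.
T22 would need Q12 and T30 (R2), but T30 is never established.
W37 would need T22 (R4), but T22 is never established.
Reached: Q12 — 1 of the 5.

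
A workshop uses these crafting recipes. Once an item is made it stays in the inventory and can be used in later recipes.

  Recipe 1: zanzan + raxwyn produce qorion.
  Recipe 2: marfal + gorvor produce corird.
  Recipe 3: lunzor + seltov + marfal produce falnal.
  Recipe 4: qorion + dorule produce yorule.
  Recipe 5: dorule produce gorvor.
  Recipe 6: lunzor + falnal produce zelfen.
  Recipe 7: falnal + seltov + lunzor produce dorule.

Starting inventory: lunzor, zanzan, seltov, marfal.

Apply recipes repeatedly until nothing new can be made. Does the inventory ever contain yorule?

yorule would need qorion and dorule (Recipe 4), but qorion is never obtained.

No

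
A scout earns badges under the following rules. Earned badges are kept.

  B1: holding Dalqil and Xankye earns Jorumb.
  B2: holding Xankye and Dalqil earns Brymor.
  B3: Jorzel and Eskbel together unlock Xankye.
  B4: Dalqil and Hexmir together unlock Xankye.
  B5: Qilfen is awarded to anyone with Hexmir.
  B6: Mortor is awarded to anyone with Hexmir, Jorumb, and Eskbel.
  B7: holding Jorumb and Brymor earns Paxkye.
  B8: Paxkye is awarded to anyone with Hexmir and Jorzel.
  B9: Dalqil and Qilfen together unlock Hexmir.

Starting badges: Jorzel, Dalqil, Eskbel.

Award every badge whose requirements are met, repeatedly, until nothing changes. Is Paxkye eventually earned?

Yes

With Jorzel and Eskbel, Xankye is earned (B3).
With Xankye and Dalqil, Brymor is earned (B2).
With Dalqil and Xankye, Jorumb is earned (B1).
With Jorumb and Brymor, Paxkye is earned (B7).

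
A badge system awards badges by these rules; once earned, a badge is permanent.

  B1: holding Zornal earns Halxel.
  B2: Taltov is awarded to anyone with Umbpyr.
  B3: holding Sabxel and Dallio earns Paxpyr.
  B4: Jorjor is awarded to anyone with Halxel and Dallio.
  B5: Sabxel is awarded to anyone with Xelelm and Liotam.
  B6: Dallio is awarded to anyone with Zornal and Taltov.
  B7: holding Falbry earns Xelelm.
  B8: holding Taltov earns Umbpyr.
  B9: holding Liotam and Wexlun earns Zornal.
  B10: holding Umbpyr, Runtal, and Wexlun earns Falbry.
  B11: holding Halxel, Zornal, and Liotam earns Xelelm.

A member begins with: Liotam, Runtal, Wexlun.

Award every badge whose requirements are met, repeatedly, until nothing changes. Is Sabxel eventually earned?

Yes

With Liotam and Wexlun, Zornal is earned (B9).
With Zornal, Halxel is earned (B1).
With Halxel, Zornal, and Liotam, Xelelm is earned (B11).
With Xelelm and Liotam, Sabxel is earned (B5).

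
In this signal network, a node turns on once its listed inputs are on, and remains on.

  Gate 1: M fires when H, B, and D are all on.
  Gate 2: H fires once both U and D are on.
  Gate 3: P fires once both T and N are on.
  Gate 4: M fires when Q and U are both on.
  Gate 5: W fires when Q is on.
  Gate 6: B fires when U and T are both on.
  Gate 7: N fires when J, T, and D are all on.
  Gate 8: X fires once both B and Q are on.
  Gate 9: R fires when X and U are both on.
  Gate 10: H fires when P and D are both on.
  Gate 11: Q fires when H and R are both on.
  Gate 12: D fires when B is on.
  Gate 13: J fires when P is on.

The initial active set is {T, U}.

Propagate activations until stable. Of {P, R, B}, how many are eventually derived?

U and T are on, so B fires (Gate 6).
P would need T and N (Gate 3), but N never turns on.
R would need X and U (Gate 9), but X never turns on.
B: reached.
Reached: B — 1 of the 3.

1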